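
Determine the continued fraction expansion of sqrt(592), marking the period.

Write x_i = (sqrt(592) + m_i)/d_i with (m_0, d_0) = (0, 1). a_0 = floor(sqrt(592)) = 24, since 24^2 = 576 <= 592 < 625 = 25^2.
Iterate m_{i+1} = d_i*a_i - m_i, d_{i+1} = (592 - m_{i+1}^2)/d_i, a_{i+1} = floor((a_0 + m_{i+1})/d_{i+1}):
  m_1 = 1*24 - 0 = 24, d_1 = (592 - 24^2)/1 = 16/1 = 16, a_1 = floor((24 + 24)/16) = 3.
  m_2 = 16*3 - 24 = 24, d_2 = (592 - 24^2)/16 = 16/16 = 1, a_2 = floor((24 + 24)/1) = 48.
  m_3 = 1*48 - 24 = 24, d_3 = (592 - 24^2)/1 = 16/1 = 16: (m_3, d_3) = (m_1, d_1) = (24, 16), so from here the quotients repeat a_1, a_2; the period length is 2.
Hence the expansion of sqrt(592) is a_0 = 24 followed by the repeating block 3, 48 (period 2).

[24; (3, 48)]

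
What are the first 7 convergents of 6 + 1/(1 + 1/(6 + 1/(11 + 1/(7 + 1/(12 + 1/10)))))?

6/1, 7/1, 48/7, 535/78, 3793/553, 46051/6714, 464303/67693

Using the convergent recurrence p_i = a_i*p_{i-1} + p_{i-2}, q_i = a_i*q_{i-1} + q_{i-2} with p_{-2}=0, p_{-1}=1, q_{-2}=1, q_{-1}=0:
  i=0: a_0=6, p_0 = 6*1 + 0 = 6, q_0 = 6*0 + 1 = 1.
  i=1: a_1=1, p_1 = 1*6 + 1 = 7, q_1 = 1*1 + 0 = 1.
  i=2: a_2=6, p_2 = 6*7 + 6 = 48, q_2 = 6*1 + 1 = 7.
  i=3: a_3=11, p_3 = 11*48 + 7 = 535, q_3 = 11*7 + 1 = 78.
  i=4: a_4=7, p_4 = 7*535 + 48 = 3793, q_4 = 7*78 + 7 = 553.
  i=5: a_5=12, p_5 = 12*3793 + 535 = 46051, q_5 = 12*553 + 78 = 6714.
  i=6: a_6=10, p_6 = 10*46051 + 3793 = 464303, q_6 = 10*6714 + 553 = 67693.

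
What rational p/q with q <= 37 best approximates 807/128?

145/23

Expand x = 807/128 as a continued fraction with the Euclidean algorithm:
  807 = 6*128 + 39, so a_0 = 6.
  128 = 3*39 + 11, so a_1 = 3.
  39 = 3*11 + 6, so a_2 = 3.
  11 = 1*6 + 5, so a_3 = 1.
  6 = 1*5 + 1, so a_4 = 1.
  5 = 5*1 + 0, so a_5 = 5.
so x = [6; 3, 3, 1, 1, 5].
Convergents (p_i = a_i*p_{i-1} + p_{i-2}, q_i = a_i*q_{i-1} + q_{i-2} with p_{-2}=0, p_{-1}=1, q_{-2}=1, q_{-1}=0), until the denominator exceeds 37:
  i=0: a_0=6, p_0 = 6*1 + 0 = 6, q_0 = 6*0 + 1 = 1.
  i=1: a_1=3, p_1 = 3*6 + 1 = 19, q_1 = 3*1 + 0 = 3.
  i=2: a_2=3, p_2 = 3*19 + 6 = 63, q_2 = 3*3 + 1 = 10.
  i=3: a_3=1, p_3 = 1*63 + 19 = 82, q_3 = 1*10 + 3 = 13.
  i=4: a_4=1, p_4 = 1*82 + 63 = 145, q_4 = 1*13 + 10 = 23.
  i=5: a_5=5, p_5 = 5*145 + 82 = 807, q_5 = 5*23 + 13 = 128.
q_5 = 128 > 37, so the last convergent with denominator <= 37 is p_4/q_4 = 145/23.
The closest fraction with denominator <= 37 is either p_4/q_4 or the intermediate fraction (k*p_4 + p_3)/(k*q_4 + q_3) with the largest k >= 1 whose denominator stays <= 37; these approach x as k grows, and every other convergent or intermediate fraction in range is farther away.
Largest k: floor((37 - q_3)/q_4) = floor((37 - 13)/23) = 1.
That gives (1*145 + 82)/(1*23 + 13) = 227/36.
Compare the errors: |x - 145/23| = |807*23 - 145*128|/(128*23) = 1/2944, and |x - 227/36| = |807*36 - 227*128|/(128*36) = 4/4608.
Cross-multiplying, 1*4608 = 4608 < 11776 = 4*2944, so 1/2944 is smaller: the convergent 145/23 is closer to x than 227/36.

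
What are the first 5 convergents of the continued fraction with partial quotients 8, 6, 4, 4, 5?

Using the convergent recurrence p_i = a_i*p_{i-1} + p_{i-2}, q_i = a_i*q_{i-1} + q_{i-2} with p_{-2}=0, p_{-1}=1, q_{-2}=1, q_{-1}=0:
  i=0: a_0=8, p_0 = 8*1 + 0 = 8, q_0 = 8*0 + 1 = 1.
  i=1: a_1=6, p_1 = 6*8 + 1 = 49, q_1 = 6*1 + 0 = 6.
  i=2: a_2=4, p_2 = 4*49 + 8 = 204, q_2 = 4*6 + 1 = 25.
  i=3: a_3=4, p_3 = 4*204 + 49 = 865, q_3 = 4*25 + 6 = 106.
  i=4: a_4=5, p_4 = 5*865 + 204 = 4529, q_4 = 5*106 + 25 = 555.

8/1, 49/6, 204/25, 865/106, 4529/555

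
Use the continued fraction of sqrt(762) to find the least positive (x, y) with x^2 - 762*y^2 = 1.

First expand sqrt(762) as a continued fraction. With x_i = (sqrt(762) + m_i)/d_i and (m_0, d_0) = (0, 1): a_0 = floor(sqrt(762)) = 27, since 27^2 = 729 <= 762 < 784 = 28^2.
Iterate m_{i+1} = d_i*a_i - m_i, d_{i+1} = (762 - m_{i+1}^2)/d_i, a_{i+1} = floor((a_0 + m_{i+1})/d_{i+1}):
  m_1 = 1*27 - 0 = 27, d_1 = (762 - 27^2)/1 = 33/1 = 33, a_1 = floor((27 + 27)/33) = 1.
  m_2 = 33*1 - 27 = 6, d_2 = (762 - 6^2)/33 = 726/33 = 22, a_2 = floor((27 + 6)/22) = 1.
  m_3 = 22*1 - 6 = 16, d_3 = (762 - 16^2)/22 = 506/22 = 23, a_3 = floor((27 + 16)/23) = 1.
  m_4 = 23*1 - 16 = 7, d_4 = (762 - 7^2)/23 = 713/23 = 31, a_4 = floor((27 + 7)/31) = 1.
  m_5 = 31*1 - 7 = 24, d_5 = (762 - 24^2)/31 = 186/31 = 6, a_5 = floor((27 + 24)/6) = 8.
  m_6 = 6*8 - 24 = 24, d_6 = (762 - 24^2)/6 = 186/6 = 31, a_6 = floor((27 + 24)/31) = 1.
  m_7 = 31*1 - 24 = 7, d_7 = (762 - 7^2)/31 = 713/31 = 23, a_7 = floor((27 + 7)/23) = 1.
  m_8 = 23*1 - 7 = 16, d_8 = (762 - 16^2)/23 = 506/23 = 22, a_8 = floor((27 + 16)/22) = 1.
  m_9 = 22*1 - 16 = 6, d_9 = (762 - 6^2)/22 = 726/22 = 33, a_9 = floor((27 + 6)/33) = 1.
  m_10 = 33*1 - 6 = 27, d_10 = (762 - 27^2)/33 = 33/33 = 1, a_10 = floor((27 + 27)/1) = 54.
  m_11 = 1*54 - 27 = 27, d_11 = (762 - 27^2)/1 = 33/1 = 33: (m_11, d_11) = (m_1, d_1) = (27, 33), so from here the quotients repeat a_1, ..., a_10; the period length is 10.
So sqrt(762) = [27; (1, 1, 1, 1, 8, 1, 1, 1, 1, 54)] with period length k = 10.
k is even, so the fundamental solution of x^2 - 762y^2 = 1 is (p_{k-1}, q_{k-1}) = (p_9, q_9); compute convergents through index 9.
Convergents (p_i = a_i*p_{i-1} + p_{i-2}, q_i = a_i*q_{i-1} + q_{i-2} with p_{-2}=0, p_{-1}=1, q_{-2}=1, q_{-1}=0):
  i=0: a_0=27, p_0 = 27*1 + 0 = 27, q_0 = 27*0 + 1 = 1.
  i=1: a_1=1, p_1 = 1*27 + 1 = 28, q_1 = 1*1 + 0 = 1.
  i=2: a_2=1, p_2 = 1*28 + 27 = 55, q_2 = 1*1 + 1 = 2.
  i=3: a_3=1, p_3 = 1*55 + 28 = 83, q_3 = 1*2 + 1 = 3.
  i=4: a_4=1, p_4 = 1*83 + 55 = 138, q_4 = 1*3 + 2 = 5.
  i=5: a_5=8, p_5 = 8*138 + 83 = 1187, q_5 = 8*5 + 3 = 43.
  i=6: a_6=1, p_6 = 1*1187 + 138 = 1325, q_6 = 1*43 + 5 = 48.
  i=7: a_7=1, p_7 = 1*1325 + 1187 = 2512, q_7 = 1*48 + 43 = 91.
  i=8: a_8=1, p_8 = 1*2512 + 1325 = 3837, q_8 = 1*91 + 48 = 139.
  i=9: a_9=1, p_9 = 1*3837 + 2512 = 6349, q_9 = 1*139 + 91 = 230.
Check: 6349^2 - 762*230^2 = 40309801 - 40309800 = 1, so (x, y) = (6349, 230) solves the equation, and by the theorem it is the least positive solution.

(x, y) = (6349, 230)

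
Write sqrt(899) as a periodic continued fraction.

Write x_i = (sqrt(899) + m_i)/d_i with (m_0, d_0) = (0, 1). a_0 = floor(sqrt(899)) = 29, since 29^2 = 841 <= 899 < 900 = 30^2.
Iterate m_{i+1} = d_i*a_i - m_i, d_{i+1} = (899 - m_{i+1}^2)/d_i, a_{i+1} = floor((a_0 + m_{i+1})/d_{i+1}):
  m_1 = 1*29 - 0 = 29, d_1 = (899 - 29^2)/1 = 58/1 = 58, a_1 = floor((29 + 29)/58) = 1.
  m_2 = 58*1 - 29 = 29, d_2 = (899 - 29^2)/58 = 58/58 = 1, a_2 = floor((29 + 29)/1) = 58.
  m_3 = 1*58 - 29 = 29, d_3 = (899 - 29^2)/1 = 58/1 = 58: (m_3, d_3) = (m_1, d_1) = (29, 58), so from here the quotients repeat a_1, a_2; the period length is 2.
Hence the expansion of sqrt(899) is a_0 = 29 followed by the repeating block 1, 58 (period 2).

[29; (1, 58)]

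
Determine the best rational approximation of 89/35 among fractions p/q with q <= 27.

61/24

Expand x = 89/35 as a continued fraction with the Euclidean algorithm:
  89 = 2*35 + 19, so a_0 = 2.
  35 = 1*19 + 16, so a_1 = 1.
  19 = 1*16 + 3, so a_2 = 1.
  16 = 5*3 + 1, so a_3 = 5.
  3 = 3*1 + 0, so a_4 = 3.
so x = [2; 1, 1, 5, 3].
Convergents (p_i = a_i*p_{i-1} + p_{i-2}, q_i = a_i*q_{i-1} + q_{i-2} with p_{-2}=0, p_{-1}=1, q_{-2}=1, q_{-1}=0), until the denominator exceeds 27:
  i=0: a_0=2, p_0 = 2*1 + 0 = 2, q_0 = 2*0 + 1 = 1.
  i=1: a_1=1, p_1 = 1*2 + 1 = 3, q_1 = 1*1 + 0 = 1.
  i=2: a_2=1, p_2 = 1*3 + 2 = 5, q_2 = 1*1 + 1 = 2.
  i=3: a_3=5, p_3 = 5*5 + 3 = 28, q_3 = 5*2 + 1 = 11.
  i=4: a_4=3, p_4 = 3*28 + 5 = 89, q_4 = 3*11 + 2 = 35.
q_4 = 35 > 27, so the last convergent with denominator <= 27 is p_3/q_3 = 28/11.
The closest fraction with denominator <= 27 is either p_3/q_3 or the intermediate fraction (k*p_3 + p_2)/(k*q_3 + q_2) with the largest k >= 1 whose denominator stays <= 27; these approach x as k grows, and every other convergent or intermediate fraction in range is farther away.
Largest k: floor((27 - q_2)/q_3) = floor((27 - 2)/11) = 2.
That gives (2*28 + 5)/(2*11 + 2) = 61/24.
Compare the errors: |x - 28/11| = |89*11 - 28*35|/(35*11) = 1/385, and |x - 61/24| = |89*24 - 61*35|/(35*24) = 1/840.
Cross-multiplying, 1*385 = 385 < 840 = 1*840, so 1/840 is smaller: the intermediate fraction 61/24 is closer to x than 28/11.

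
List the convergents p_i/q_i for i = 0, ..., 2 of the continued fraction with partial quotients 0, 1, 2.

Using the convergent recurrence p_i = a_i*p_{i-1} + p_{i-2}, q_i = a_i*q_{i-1} + q_{i-2} with p_{-2}=0, p_{-1}=1, q_{-2}=1, q_{-1}=0:
  i=0: a_0=0, p_0 = 0*1 + 0 = 0, q_0 = 0*0 + 1 = 1.
  i=1: a_1=1, p_1 = 1*0 + 1 = 1, q_1 = 1*1 + 0 = 1.
  i=2: a_2=2, p_2 = 2*1 + 0 = 2, q_2 = 2*1 + 1 = 3.

0/1, 1/1, 2/3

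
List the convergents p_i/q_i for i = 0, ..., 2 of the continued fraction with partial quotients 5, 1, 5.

Using the convergent recurrence p_i = a_i*p_{i-1} + p_{i-2}, q_i = a_i*q_{i-1} + q_{i-2} with p_{-2}=0, p_{-1}=1, q_{-2}=1, q_{-1}=0:
  i=0: a_0=5, p_0 = 5*1 + 0 = 5, q_0 = 5*0 + 1 = 1.
  i=1: a_1=1, p_1 = 1*5 + 1 = 6, q_1 = 1*1 + 0 = 1.
  i=2: a_2=5, p_2 = 5*6 + 5 = 35, q_2 = 5*1 + 1 = 6.

5/1, 6/1, 35/6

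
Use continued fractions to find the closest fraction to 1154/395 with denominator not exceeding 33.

Expand x = 1154/395 as a continued fraction with the Euclidean algorithm:
  1154 = 2*395 + 364, so a_0 = 2.
  395 = 1*364 + 31, so a_1 = 1.
  364 = 11*31 + 23, so a_2 = 11.
  31 = 1*23 + 8, so a_3 = 1.
  23 = 2*8 + 7, so a_4 = 2.
  8 = 1*7 + 1, so a_5 = 1.
  7 = 7*1 + 0, so a_6 = 7.
so x = [2; 1, 11, 1, 2, 1, 7].
Convergents (p_i = a_i*p_{i-1} + p_{i-2}, q_i = a_i*q_{i-1} + q_{i-2} with p_{-2}=0, p_{-1}=1, q_{-2}=1, q_{-1}=0), until the denominator exceeds 33:
  i=0: a_0=2, p_0 = 2*1 + 0 = 2, q_0 = 2*0 + 1 = 1.
  i=1: a_1=1, p_1 = 1*2 + 1 = 3, q_1 = 1*1 + 0 = 1.
  i=2: a_2=11, p_2 = 11*3 + 2 = 35, q_2 = 11*1 + 1 = 12.
  i=3: a_3=1, p_3 = 1*35 + 3 = 38, q_3 = 1*12 + 1 = 13.
  i=4: a_4=2, p_4 = 2*38 + 35 = 111, q_4 = 2*13 + 12 = 38.
q_4 = 38 > 33, so the last convergent with denominator <= 33 is p_3/q_3 = 38/13.
The closest fraction with denominator <= 33 is either p_3/q_3 or the intermediate fraction (k*p_3 + p_2)/(k*q_3 + q_2) with the largest k >= 1 whose denominator stays <= 33; these approach x as k grows, and every other convergent or intermediate fraction in range is farther away.
Largest k: floor((33 - q_2)/q_3) = floor((33 - 12)/13) = 1.
That gives (1*38 + 35)/(1*13 + 12) = 73/25.
Compare the errors: |x - 38/13| = |1154*13 - 38*395|/(395*13) = 8/5135, and |x - 73/25| = |1154*25 - 73*395|/(395*25) = 15/9875.
Cross-multiplying, 15*5135 = 77025 < 79000 = 8*9875, so 15/9875 is smaller: the intermediate fraction 73/25 is closer to x than 38/13.

73/25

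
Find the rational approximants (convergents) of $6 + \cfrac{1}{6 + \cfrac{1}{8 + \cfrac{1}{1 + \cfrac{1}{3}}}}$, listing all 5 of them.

Using the convergent recurrence p_i = a_i*p_{i-1} + p_{i-2}, q_i = a_i*q_{i-1} + q_{i-2} with p_{-2}=0, p_{-1}=1, q_{-2}=1, q_{-1}=0:
  i=0: a_0=6, p_0 = 6*1 + 0 = 6, q_0 = 6*0 + 1 = 1.
  i=1: a_1=6, p_1 = 6*6 + 1 = 37, q_1 = 6*1 + 0 = 6.
  i=2: a_2=8, p_2 = 8*37 + 6 = 302, q_2 = 8*6 + 1 = 49.
  i=3: a_3=1, p_3 = 1*302 + 37 = 339, q_3 = 1*49 + 6 = 55.
  i=4: a_4=3, p_4 = 3*339 + 302 = 1319, q_4 = 3*55 + 49 = 214.

6/1, 37/6, 302/49, 339/55, 1319/214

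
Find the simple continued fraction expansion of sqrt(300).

Write x_i = (sqrt(300) + m_i)/d_i with (m_0, d_0) = (0, 1). a_0 = floor(sqrt(300)) = 17, since 17^2 = 289 <= 300 < 324 = 18^2.
Iterate m_{i+1} = d_i*a_i - m_i, d_{i+1} = (300 - m_{i+1}^2)/d_i, a_{i+1} = floor((a_0 + m_{i+1})/d_{i+1}):
  m_1 = 1*17 - 0 = 17, d_1 = (300 - 17^2)/1 = 11/1 = 11, a_1 = floor((17 + 17)/11) = 3.
  m_2 = 11*3 - 17 = 16, d_2 = (300 - 16^2)/11 = 44/11 = 4, a_2 = floor((17 + 16)/4) = 8.
  m_3 = 4*8 - 16 = 16, d_3 = (300 - 16^2)/4 = 44/4 = 11, a_3 = floor((17 + 16)/11) = 3.
  m_4 = 11*3 - 16 = 17, d_4 = (300 - 17^2)/11 = 11/11 = 1, a_4 = floor((17 + 17)/1) = 34.
  m_5 = 1*34 - 17 = 17, d_5 = (300 - 17^2)/1 = 11/1 = 11: (m_5, d_5) = (m_1, d_1) = (17, 11), so from here the quotients repeat a_1, ..., a_4; the period length is 4.
Hence the expansion of sqrt(300) is a_0 = 17 followed by the repeating block 3, 8, 3, 34 (period 4).

[17; (3, 8, 3, 34)]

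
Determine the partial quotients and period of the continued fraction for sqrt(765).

[27; (1, 1, 1, 13, 6, 13, 1, 1, 1, 54)]

Write x_i = (sqrt(765) + m_i)/d_i with (m_0, d_0) = (0, 1). a_0 = floor(sqrt(765)) = 27, since 27^2 = 729 <= 765 < 784 = 28^2.
Iterate m_{i+1} = d_i*a_i - m_i, d_{i+1} = (765 - m_{i+1}^2)/d_i, a_{i+1} = floor((a_0 + m_{i+1})/d_{i+1}):
  m_1 = 1*27 - 0 = 27, d_1 = (765 - 27^2)/1 = 36/1 = 36, a_1 = floor((27 + 27)/36) = 1.
  m_2 = 36*1 - 27 = 9, d_2 = (765 - 9^2)/36 = 684/36 = 19, a_2 = floor((27 + 9)/19) = 1.
  m_3 = 19*1 - 9 = 10, d_3 = (765 - 10^2)/19 = 665/19 = 35, a_3 = floor((27 + 10)/35) = 1.
  m_4 = 35*1 - 10 = 25, d_4 = (765 - 25^2)/35 = 140/35 = 4, a_4 = floor((27 + 25)/4) = 13.
  m_5 = 4*13 - 25 = 27, d_5 = (765 - 27^2)/4 = 36/4 = 9, a_5 = floor((27 + 27)/9) = 6.
  m_6 = 9*6 - 27 = 27, d_6 = (765 - 27^2)/9 = 36/9 = 4, a_6 = floor((27 + 27)/4) = 13.
  m_7 = 4*13 - 27 = 25, d_7 = (765 - 25^2)/4 = 140/4 = 35, a_7 = floor((27 + 25)/35) = 1.
  m_8 = 35*1 - 25 = 10, d_8 = (765 - 10^2)/35 = 665/35 = 19, a_8 = floor((27 + 10)/19) = 1.
  m_9 = 19*1 - 10 = 9, d_9 = (765 - 9^2)/19 = 684/19 = 36, a_9 = floor((27 + 9)/36) = 1.
  m_10 = 36*1 - 9 = 27, d_10 = (765 - 27^2)/36 = 36/36 = 1, a_10 = floor((27 + 27)/1) = 54.
  m_11 = 1*54 - 27 = 27, d_11 = (765 - 27^2)/1 = 36/1 = 36: (m_11, d_11) = (m_1, d_1) = (27, 36), so from here the quotients repeat a_1, ..., a_10; the period length is 10.
Hence the expansion of sqrt(765) is a_0 = 27 followed by the repeating block 1, 1, 1, 13, 6, 13, 1, 1, 1, 54 (period 10).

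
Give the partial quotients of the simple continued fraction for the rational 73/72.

[1; 72]

Run the Euclidean algorithm on 73 and 72; the successive quotients are the partial quotients a_0, a_1, ... (each step inverts the fractional part left over by the previous one):
  73 = 1*72 + 1, so a_0 = 1.
  72 = 72*1 + 0, so a_1 = 72.
The remainder reaches 0 after 2 divisions, so the expansion has 2 partial quotients, read off in order.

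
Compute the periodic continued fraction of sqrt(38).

Write x_i = (sqrt(38) + m_i)/d_i with (m_0, d_0) = (0, 1). a_0 = floor(sqrt(38)) = 6, since 6^2 = 36 <= 38 < 49 = 7^2.
Iterate m_{i+1} = d_i*a_i - m_i, d_{i+1} = (38 - m_{i+1}^2)/d_i, a_{i+1} = floor((a_0 + m_{i+1})/d_{i+1}):
  m_1 = 1*6 - 0 = 6, d_1 = (38 - 6^2)/1 = 2/1 = 2, a_1 = floor((6 + 6)/2) = 6.
  m_2 = 2*6 - 6 = 6, d_2 = (38 - 6^2)/2 = 2/2 = 1, a_2 = floor((6 + 6)/1) = 12.
  m_3 = 1*12 - 6 = 6, d_3 = (38 - 6^2)/1 = 2/1 = 2: (m_3, d_3) = (m_1, d_1) = (6, 2), so from here the quotients repeat a_1, a_2; the period length is 2.
Hence the expansion of sqrt(38) is a_0 = 6 followed by the repeating block 6, 12 (period 2).

[6; (6, 12)]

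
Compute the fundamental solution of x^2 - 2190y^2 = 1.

First expand sqrt(2190) as a continued fraction. With x_i = (sqrt(2190) + m_i)/d_i and (m_0, d_0) = (0, 1): a_0 = floor(sqrt(2190)) = 46, since 46^2 = 2116 <= 2190 < 2209 = 47^2.
Iterate m_{i+1} = d_i*a_i - m_i, d_{i+1} = (2190 - m_{i+1}^2)/d_i, a_{i+1} = floor((a_0 + m_{i+1})/d_{i+1}):
  m_1 = 1*46 - 0 = 46, d_1 = (2190 - 46^2)/1 = 74/1 = 74, a_1 = floor((46 + 46)/74) = 1.
  m_2 = 74*1 - 46 = 28, d_2 = (2190 - 28^2)/74 = 1406/74 = 19, a_2 = floor((46 + 28)/19) = 3.
  m_3 = 19*3 - 28 = 29, d_3 = (2190 - 29^2)/19 = 1349/19 = 71, a_3 = floor((46 + 29)/71) = 1.
  m_4 = 71*1 - 29 = 42, d_4 = (2190 - 42^2)/71 = 426/71 = 6, a_4 = floor((46 + 42)/6) = 14.
  m_5 = 6*14 - 42 = 42, d_5 = (2190 - 42^2)/6 = 426/6 = 71, a_5 = floor((46 + 42)/71) = 1.
  m_6 = 71*1 - 42 = 29, d_6 = (2190 - 29^2)/71 = 1349/71 = 19, a_6 = floor((46 + 29)/19) = 3.
  m_7 = 19*3 - 29 = 28, d_7 = (2190 - 28^2)/19 = 1406/19 = 74, a_7 = floor((46 + 28)/74) = 1.
  m_8 = 74*1 - 28 = 46, d_8 = (2190 - 46^2)/74 = 74/74 = 1, a_8 = floor((46 + 46)/1) = 92.
  m_9 = 1*92 - 46 = 46, d_9 = (2190 - 46^2)/1 = 74/1 = 74: (m_9, d_9) = (m_1, d_1) = (46, 74), so from here the quotients repeat a_1, ..., a_8; the period length is 8.
So sqrt(2190) = [46; (1, 3, 1, 14, 1, 3, 1, 92)] with period length k = 8.
k is even, so the fundamental solution of x^2 - 2190y^2 = 1 is (p_{k-1}, q_{k-1}) = (p_7, q_7); compute convergents through index 7.
Convergents (p_i = a_i*p_{i-1} + p_{i-2}, q_i = a_i*q_{i-1} + q_{i-2} with p_{-2}=0, p_{-1}=1, q_{-2}=1, q_{-1}=0):
  i=0: a_0=46, p_0 = 46*1 + 0 = 46, q_0 = 46*0 + 1 = 1.
  i=1: a_1=1, p_1 = 1*46 + 1 = 47, q_1 = 1*1 + 0 = 1.
  i=2: a_2=3, p_2 = 3*47 + 46 = 187, q_2 = 3*1 + 1 = 4.
  i=3: a_3=1, p_3 = 1*187 + 47 = 234, q_3 = 1*4 + 1 = 5.
  i=4: a_4=14, p_4 = 14*234 + 187 = 3463, q_4 = 14*5 + 4 = 74.
  i=5: a_5=1, p_5 = 1*3463 + 234 = 3697, q_5 = 1*74 + 5 = 79.
  i=6: a_6=3, p_6 = 3*3697 + 3463 = 14554, q_6 = 3*79 + 74 = 311.
  i=7: a_7=1, p_7 = 1*14554 + 3697 = 18251, q_7 = 1*311 + 79 = 390.
Check: 18251^2 - 2190*390^2 = 333099001 - 333099000 = 1, so (x, y) = (18251, 390) solves the equation, and by the theorem it is the least positive solution.

(x, y) = (18251, 390)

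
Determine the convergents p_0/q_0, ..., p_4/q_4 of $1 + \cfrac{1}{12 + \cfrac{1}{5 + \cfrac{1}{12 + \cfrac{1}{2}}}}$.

1/1, 13/12, 66/61, 805/744, 1676/1549

Using the convergent recurrence p_i = a_i*p_{i-1} + p_{i-2}, q_i = a_i*q_{i-1} + q_{i-2} with p_{-2}=0, p_{-1}=1, q_{-2}=1, q_{-1}=0:
  i=0: a_0=1, p_0 = 1*1 + 0 = 1, q_0 = 1*0 + 1 = 1.
  i=1: a_1=12, p_1 = 12*1 + 1 = 13, q_1 = 12*1 + 0 = 12.
  i=2: a_2=5, p_2 = 5*13 + 1 = 66, q_2 = 5*12 + 1 = 61.
  i=3: a_3=12, p_3 = 12*66 + 13 = 805, q_3 = 12*61 + 12 = 744.
  i=4: a_4=2, p_4 = 2*805 + 66 = 1676, q_4 = 2*744 + 61 = 1549.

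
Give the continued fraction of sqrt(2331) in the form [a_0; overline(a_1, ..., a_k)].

[48; overline(3, 1, 1, 3, 3, 2, 3, 3, 1, 1, 3, 96)]

Write x_i = (sqrt(2331) + m_i)/d_i with (m_0, d_0) = (0, 1). a_0 = floor(sqrt(2331)) = 48, since 48^2 = 2304 <= 2331 < 2401 = 49^2.
Iterate m_{i+1} = d_i*a_i - m_i, d_{i+1} = (2331 - m_{i+1}^2)/d_i, a_{i+1} = floor((a_0 + m_{i+1})/d_{i+1}):
  m_1 = 1*48 - 0 = 48, d_1 = (2331 - 48^2)/1 = 27/1 = 27, a_1 = floor((48 + 48)/27) = 3.
  m_2 = 27*3 - 48 = 33, d_2 = (2331 - 33^2)/27 = 1242/27 = 46, a_2 = floor((48 + 33)/46) = 1.
  m_3 = 46*1 - 33 = 13, d_3 = (2331 - 13^2)/46 = 2162/46 = 47, a_3 = floor((48 + 13)/47) = 1.
  m_4 = 47*1 - 13 = 34, d_4 = (2331 - 34^2)/47 = 1175/47 = 25, a_4 = floor((48 + 34)/25) = 3.
  m_5 = 25*3 - 34 = 41, d_5 = (2331 - 41^2)/25 = 650/25 = 26, a_5 = floor((48 + 41)/26) = 3.
  m_6 = 26*3 - 41 = 37, d_6 = (2331 - 37^2)/26 = 962/26 = 37, a_6 = floor((48 + 37)/37) = 2.
  m_7 = 37*2 - 37 = 37, d_7 = (2331 - 37^2)/37 = 962/37 = 26, a_7 = floor((48 + 37)/26) = 3.
  m_8 = 26*3 - 37 = 41, d_8 = (2331 - 41^2)/26 = 650/26 = 25, a_8 = floor((48 + 41)/25) = 3.
  m_9 = 25*3 - 41 = 34, d_9 = (2331 - 34^2)/25 = 1175/25 = 47, a_9 = floor((48 + 34)/47) = 1.
  m_10 = 47*1 - 34 = 13, d_10 = (2331 - 13^2)/47 = 2162/47 = 46, a_10 = floor((48 + 13)/46) = 1.
  m_11 = 46*1 - 13 = 33, d_11 = (2331 - 33^2)/46 = 1242/46 = 27, a_11 = floor((48 + 33)/27) = 3.
  m_12 = 27*3 - 33 = 48, d_12 = (2331 - 48^2)/27 = 27/27 = 1, a_12 = floor((48 + 48)/1) = 96.
  m_13 = 1*96 - 48 = 48, d_13 = (2331 - 48^2)/1 = 27/1 = 27: (m_13, d_13) = (m_1, d_1) = (48, 27), so from here the quotients repeat a_1, ..., a_12; the period length is 12.
Hence the expansion of sqrt(2331) is a_0 = 48 followed by the repeating block 3, 1, 1, 3, 3, 2, 3, 3, 1, 1, 3, 96 (period 12).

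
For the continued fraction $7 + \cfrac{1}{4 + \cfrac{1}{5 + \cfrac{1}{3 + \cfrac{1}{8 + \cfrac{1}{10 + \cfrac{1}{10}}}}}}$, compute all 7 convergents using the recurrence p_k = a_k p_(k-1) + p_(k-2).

7/1, 29/4, 152/21, 485/67, 4032/557, 40805/5637, 412082/56927

Using the convergent recurrence p_i = a_i*p_{i-1} + p_{i-2}, q_i = a_i*q_{i-1} + q_{i-2} with p_{-2}=0, p_{-1}=1, q_{-2}=1, q_{-1}=0:
  i=0: a_0=7, p_0 = 7*1 + 0 = 7, q_0 = 7*0 + 1 = 1.
  i=1: a_1=4, p_1 = 4*7 + 1 = 29, q_1 = 4*1 + 0 = 4.
  i=2: a_2=5, p_2 = 5*29 + 7 = 152, q_2 = 5*4 + 1 = 21.
  i=3: a_3=3, p_3 = 3*152 + 29 = 485, q_3 = 3*21 + 4 = 67.
  i=4: a_4=8, p_4 = 8*485 + 152 = 4032, q_4 = 8*67 + 21 = 557.
  i=5: a_5=10, p_5 = 10*4032 + 485 = 40805, q_5 = 10*557 + 67 = 5637.
  i=6: a_6=10, p_6 = 10*40805 + 4032 = 412082, q_6 = 10*5637 + 557 = 56927.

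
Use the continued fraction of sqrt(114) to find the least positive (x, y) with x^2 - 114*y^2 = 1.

First expand sqrt(114) as a continued fraction. With x_i = (sqrt(114) + m_i)/d_i and (m_0, d_0) = (0, 1): a_0 = floor(sqrt(114)) = 10, since 10^2 = 100 <= 114 < 121 = 11^2.
Iterate m_{i+1} = d_i*a_i - m_i, d_{i+1} = (114 - m_{i+1}^2)/d_i, a_{i+1} = floor((a_0 + m_{i+1})/d_{i+1}):
  m_1 = 1*10 - 0 = 10, d_1 = (114 - 10^2)/1 = 14/1 = 14, a_1 = floor((10 + 10)/14) = 1.
  m_2 = 14*1 - 10 = 4, d_2 = (114 - 4^2)/14 = 98/14 = 7, a_2 = floor((10 + 4)/7) = 2.
  m_3 = 7*2 - 4 = 10, d_3 = (114 - 10^2)/7 = 14/7 = 2, a_3 = floor((10 + 10)/2) = 10.
  m_4 = 2*10 - 10 = 10, d_4 = (114 - 10^2)/2 = 14/2 = 7, a_4 = floor((10 + 10)/7) = 2.
  m_5 = 7*2 - 10 = 4, d_5 = (114 - 4^2)/7 = 98/7 = 14, a_5 = floor((10 + 4)/14) = 1.
  m_6 = 14*1 - 4 = 10, d_6 = (114 - 10^2)/14 = 14/14 = 1, a_6 = floor((10 + 10)/1) = 20.
  m_7 = 1*20 - 10 = 10, d_7 = (114 - 10^2)/1 = 14/1 = 14: (m_7, d_7) = (m_1, d_1) = (10, 14), so from here the quotients repeat a_1, ..., a_6; the period length is 6.
So sqrt(114) = [10; (1, 2, 10, 2, 1, 20)] with period length k = 6.
k is even, so the fundamental solution of x^2 - 114y^2 = 1 is (p_{k-1}, q_{k-1}) = (p_5, q_5); compute convergents through index 5.
Convergents (p_i = a_i*p_{i-1} + p_{i-2}, q_i = a_i*q_{i-1} + q_{i-2} with p_{-2}=0, p_{-1}=1, q_{-2}=1, q_{-1}=0):
  i=0: a_0=10, p_0 = 10*1 + 0 = 10, q_0 = 10*0 + 1 = 1.
  i=1: a_1=1, p_1 = 1*10 + 1 = 11, q_1 = 1*1 + 0 = 1.
  i=2: a_2=2, p_2 = 2*11 + 10 = 32, q_2 = 2*1 + 1 = 3.
  i=3: a_3=10, p_3 = 10*32 + 11 = 331, q_3 = 10*3 + 1 = 31.
  i=4: a_4=2, p_4 = 2*331 + 32 = 694, q_4 = 2*31 + 3 = 65.
  i=5: a_5=1, p_5 = 1*694 + 331 = 1025, q_5 = 1*65 + 31 = 96.
Check: 1025^2 - 114*96^2 = 1050625 - 1050624 = 1, so (x, y) = (1025, 96) solves the equation, and by the theorem it is the least positive solution.

(x, y) = (1025, 96)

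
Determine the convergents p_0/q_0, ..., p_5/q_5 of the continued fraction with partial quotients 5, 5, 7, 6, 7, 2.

Using the convergent recurrence p_i = a_i*p_{i-1} + p_{i-2}, q_i = a_i*q_{i-1} + q_{i-2} with p_{-2}=0, p_{-1}=1, q_{-2}=1, q_{-1}=0:
  i=0: a_0=5, p_0 = 5*1 + 0 = 5, q_0 = 5*0 + 1 = 1.
  i=1: a_1=5, p_1 = 5*5 + 1 = 26, q_1 = 5*1 + 0 = 5.
  i=2: a_2=7, p_2 = 7*26 + 5 = 187, q_2 = 7*5 + 1 = 36.
  i=3: a_3=6, p_3 = 6*187 + 26 = 1148, q_3 = 6*36 + 5 = 221.
  i=4: a_4=7, p_4 = 7*1148 + 187 = 8223, q_4 = 7*221 + 36 = 1583.
  i=5: a_5=2, p_5 = 2*8223 + 1148 = 17594, q_5 = 2*1583 + 221 = 3387.

5/1, 26/5, 187/36, 1148/221, 8223/1583, 17594/3387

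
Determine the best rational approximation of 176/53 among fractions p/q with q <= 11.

Expand x = 176/53 as a continued fraction with the Euclidean algorithm:
  176 = 3*53 + 17, so a_0 = 3.
  53 = 3*17 + 2, so a_1 = 3.
  17 = 8*2 + 1, so a_2 = 8.
  2 = 2*1 + 0, so a_3 = 2.
so x = [3; 3, 8, 2].
Convergents (p_i = a_i*p_{i-1} + p_{i-2}, q_i = a_i*q_{i-1} + q_{i-2} with p_{-2}=0, p_{-1}=1, q_{-2}=1, q_{-1}=0), until the denominator exceeds 11:
  i=0: a_0=3, p_0 = 3*1 + 0 = 3, q_0 = 3*0 + 1 = 1.
  i=1: a_1=3, p_1 = 3*3 + 1 = 10, q_1 = 3*1 + 0 = 3.
  i=2: a_2=8, p_2 = 8*10 + 3 = 83, q_2 = 8*3 + 1 = 25.
q_2 = 25 > 11, so the last convergent with denominator <= 11 is p_1/q_1 = 10/3.
The closest fraction with denominator <= 11 is either p_1/q_1 or the intermediate fraction (k*p_1 + p_0)/(k*q_1 + q_0) with the largest k >= 1 whose denominator stays <= 11; these approach x as k grows, and every other convergent or intermediate fraction in range is farther away.
Largest k: floor((11 - q_0)/q_1) = floor((11 - 1)/3) = 3.
That gives (3*10 + 3)/(3*3 + 1) = 33/10.
Compare the errors: |x - 10/3| = |176*3 - 10*53|/(53*3) = 2/159, and |x - 33/10| = |176*10 - 33*53|/(53*10) = 11/530.
Cross-multiplying, 2*530 = 1060 < 1749 = 11*159, so 2/159 is smaller: the convergent 10/3 is closer to x than 33/10.

10/3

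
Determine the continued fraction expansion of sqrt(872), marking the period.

Write x_i = (sqrt(872) + m_i)/d_i with (m_0, d_0) = (0, 1). a_0 = floor(sqrt(872)) = 29, since 29^2 = 841 <= 872 < 900 = 30^2.
Iterate m_{i+1} = d_i*a_i - m_i, d_{i+1} = (872 - m_{i+1}^2)/d_i, a_{i+1} = floor((a_0 + m_{i+1})/d_{i+1}):
  m_1 = 1*29 - 0 = 29, d_1 = (872 - 29^2)/1 = 31/1 = 31, a_1 = floor((29 + 29)/31) = 1.
  m_2 = 31*1 - 29 = 2, d_2 = (872 - 2^2)/31 = 868/31 = 28, a_2 = floor((29 + 2)/28) = 1.
  m_3 = 28*1 - 2 = 26, d_3 = (872 - 26^2)/28 = 196/28 = 7, a_3 = floor((29 + 26)/7) = 7.
  m_4 = 7*7 - 26 = 23, d_4 = (872 - 23^2)/7 = 343/7 = 49, a_4 = floor((29 + 23)/49) = 1.
  m_5 = 49*1 - 23 = 26, d_5 = (872 - 26^2)/49 = 196/49 = 4, a_5 = floor((29 + 26)/4) = 13.
  m_6 = 4*13 - 26 = 26, d_6 = (872 - 26^2)/4 = 196/4 = 49, a_6 = floor((29 + 26)/49) = 1.
  m_7 = 49*1 - 26 = 23, d_7 = (872 - 23^2)/49 = 343/49 = 7, a_7 = floor((29 + 23)/7) = 7.
  m_8 = 7*7 - 23 = 26, d_8 = (872 - 26^2)/7 = 196/7 = 28, a_8 = floor((29 + 26)/28) = 1.
  m_9 = 28*1 - 26 = 2, d_9 = (872 - 2^2)/28 = 868/28 = 31, a_9 = floor((29 + 2)/31) = 1.
  m_10 = 31*1 - 2 = 29, d_10 = (872 - 29^2)/31 = 31/31 = 1, a_10 = floor((29 + 29)/1) = 58.
  m_11 = 1*58 - 29 = 29, d_11 = (872 - 29^2)/1 = 31/1 = 31: (m_11, d_11) = (m_1, d_1) = (29, 31), so from here the quotients repeat a_1, ..., a_10; the period length is 10.
Hence the expansion of sqrt(872) is a_0 = 29 followed by the repeating block 1, 1, 7, 1, 13, 1, 7, 1, 1, 58 (period 10).

[29; (1, 1, 7, 1, 13, 1, 7, 1, 1, 58)]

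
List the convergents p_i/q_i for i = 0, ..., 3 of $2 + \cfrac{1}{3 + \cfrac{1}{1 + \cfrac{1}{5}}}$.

Using the convergent recurrence p_i = a_i*p_{i-1} + p_{i-2}, q_i = a_i*q_{i-1} + q_{i-2} with p_{-2}=0, p_{-1}=1, q_{-2}=1, q_{-1}=0:
  i=0: a_0=2, p_0 = 2*1 + 0 = 2, q_0 = 2*0 + 1 = 1.
  i=1: a_1=3, p_1 = 3*2 + 1 = 7, q_1 = 3*1 + 0 = 3.
  i=2: a_2=1, p_2 = 1*7 + 2 = 9, q_2 = 1*3 + 1 = 4.
  i=3: a_3=5, p_3 = 5*9 + 7 = 52, q_3 = 5*4 + 3 = 23.

2/1, 7/3, 9/4, 52/23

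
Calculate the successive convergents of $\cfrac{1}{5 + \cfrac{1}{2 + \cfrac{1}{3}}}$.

0/1, 1/5, 2/11, 7/38

Using the convergent recurrence p_i = a_i*p_{i-1} + p_{i-2}, q_i = a_i*q_{i-1} + q_{i-2} with p_{-2}=0, p_{-1}=1, q_{-2}=1, q_{-1}=0:
  i=0: a_0=0, p_0 = 0*1 + 0 = 0, q_0 = 0*0 + 1 = 1.
  i=1: a_1=5, p_1 = 5*0 + 1 = 1, q_1 = 5*1 + 0 = 5.
  i=2: a_2=2, p_2 = 2*1 + 0 = 2, q_2 = 2*5 + 1 = 11.
  i=3: a_3=3, p_3 = 3*2 + 1 = 7, q_3 = 3*11 + 5 = 38.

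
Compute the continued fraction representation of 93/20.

Run the Euclidean algorithm on 93 and 20; the successive quotients are the partial quotients a_0, a_1, ... (each step inverts the fractional part left over by the previous one):
  93 = 4*20 + 13, so a_0 = 4.
  20 = 1*13 + 7, so a_1 = 1.
  13 = 1*7 + 6, so a_2 = 1.
  7 = 1*6 + 1, so a_3 = 1.
  6 = 6*1 + 0, so a_4 = 6.
The remainder reaches 0 after 5 divisions, so the expansion has 5 partial quotients, read off in order.

[4; 1, 1, 1, 6]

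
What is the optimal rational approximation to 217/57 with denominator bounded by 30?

Expand x = 217/57 as a continued fraction with the Euclidean algorithm:
  217 = 3*57 + 46, so a_0 = 3.
  57 = 1*46 + 11, so a_1 = 1.
  46 = 4*11 + 2, so a_2 = 4.
  11 = 5*2 + 1, so a_3 = 5.
  2 = 2*1 + 0, so a_4 = 2.
so x = [3; 1, 4, 5, 2].
Convergents (p_i = a_i*p_{i-1} + p_{i-2}, q_i = a_i*q_{i-1} + q_{i-2} with p_{-2}=0, p_{-1}=1, q_{-2}=1, q_{-1}=0), until the denominator exceeds 30:
  i=0: a_0=3, p_0 = 3*1 + 0 = 3, q_0 = 3*0 + 1 = 1.
  i=1: a_1=1, p_1 = 1*3 + 1 = 4, q_1 = 1*1 + 0 = 1.
  i=2: a_2=4, p_2 = 4*4 + 3 = 19, q_2 = 4*1 + 1 = 5.
  i=3: a_3=5, p_3 = 5*19 + 4 = 99, q_3 = 5*5 + 1 = 26.
  i=4: a_4=2, p_4 = 2*99 + 19 = 217, q_4 = 2*26 + 5 = 57.
q_4 = 57 > 30, so the last convergent with denominator <= 30 is p_3/q_3 = 99/26.
The closest fraction with denominator <= 30 is either p_3/q_3 or the intermediate fraction (k*p_3 + p_2)/(k*q_3 + q_2) with the largest k >= 1 whose denominator stays <= 30; these approach x as k grows, and every other convergent or intermediate fraction in range is farther away.
Largest k: floor((30 - q_2)/q_3) = floor((30 - 5)/26) = 0.
Since k = 0, no intermediate fraction beyond p_3/q_3 has denominator <= 30, so the convergent 99/26 is the closest (its error is |217*26 - 99*57|/(57*26) = 1/1482).

99/26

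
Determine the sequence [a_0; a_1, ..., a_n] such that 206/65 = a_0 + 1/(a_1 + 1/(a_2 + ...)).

Run the Euclidean algorithm on 206 and 65; the successive quotients are the partial quotients a_0, a_1, ... (each step inverts the fractional part left over by the previous one):
  206 = 3*65 + 11, so a_0 = 3.
  65 = 5*11 + 10, so a_1 = 5.
  11 = 1*10 + 1, so a_2 = 1.
  10 = 10*1 + 0, so a_3 = 10.
The remainder reaches 0 after 4 divisions, so the expansion has 4 partial quotients, read off in order.

[3; 5, 1, 10]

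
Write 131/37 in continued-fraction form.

[3; 1, 1, 5, 1, 2]

Run the Euclidean algorithm on 131 and 37; the successive quotients are the partial quotients a_0, a_1, ... (each step inverts the fractional part left over by the previous one):
  131 = 3*37 + 20, so a_0 = 3.
  37 = 1*20 + 17, so a_1 = 1.
  20 = 1*17 + 3, so a_2 = 1.
  17 = 5*3 + 2, so a_3 = 5.
  3 = 1*2 + 1, so a_4 = 1.
  2 = 2*1 + 0, so a_5 = 2.
The remainder reaches 0 after 6 divisions, so the expansion has 6 partial quotients, read off in order.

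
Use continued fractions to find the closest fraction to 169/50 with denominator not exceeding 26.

71/21

Expand x = 169/50 as a continued fraction with the Euclidean algorithm:
  169 = 3*50 + 19, so a_0 = 3.
  50 = 2*19 + 12, so a_1 = 2.
  19 = 1*12 + 7, so a_2 = 1.
  12 = 1*7 + 5, so a_3 = 1.
  7 = 1*5 + 2, so a_4 = 1.
  5 = 2*2 + 1, so a_5 = 2.
  2 = 2*1 + 0, so a_6 = 2.
so x = [3; 2, 1, 1, 1, 2, 2].
Convergents (p_i = a_i*p_{i-1} + p_{i-2}, q_i = a_i*q_{i-1} + q_{i-2} with p_{-2}=0, p_{-1}=1, q_{-2}=1, q_{-1}=0), until the denominator exceeds 26:
  i=0: a_0=3, p_0 = 3*1 + 0 = 3, q_0 = 3*0 + 1 = 1.
  i=1: a_1=2, p_1 = 2*3 + 1 = 7, q_1 = 2*1 + 0 = 2.
  i=2: a_2=1, p_2 = 1*7 + 3 = 10, q_2 = 1*2 + 1 = 3.
  i=3: a_3=1, p_3 = 1*10 + 7 = 17, q_3 = 1*3 + 2 = 5.
  i=4: a_4=1, p_4 = 1*17 + 10 = 27, q_4 = 1*5 + 3 = 8.
  i=5: a_5=2, p_5 = 2*27 + 17 = 71, q_5 = 2*8 + 5 = 21.
  i=6: a_6=2, p_6 = 2*71 + 27 = 169, q_6 = 2*21 + 8 = 50.
q_6 = 50 > 26, so the last convergent with denominator <= 26 is p_5/q_5 = 71/21.
The closest fraction with denominator <= 26 is either p_5/q_5 or the intermediate fraction (k*p_5 + p_4)/(k*q_5 + q_4) with the largest k >= 1 whose denominator stays <= 26; these approach x as k grows, and every other convergent or intermediate fraction in range is farther away.
Largest k: floor((26 - q_4)/q_5) = floor((26 - 8)/21) = 0.
Since k = 0, no intermediate fraction beyond p_5/q_5 has denominator <= 26, so the convergent 71/21 is the closest (its error is |169*21 - 71*50|/(50*21) = 1/1050).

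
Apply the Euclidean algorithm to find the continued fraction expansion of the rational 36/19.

[1; 1, 8, 2]

Run the Euclidean algorithm on 36 and 19; the successive quotients are the partial quotients a_0, a_1, ... (each step inverts the fractional part left over by the previous one):
  36 = 1*19 + 17, so a_0 = 1.
  19 = 1*17 + 2, so a_1 = 1.
  17 = 8*2 + 1, so a_2 = 8.
  2 = 2*1 + 0, so a_3 = 2.
The remainder reaches 0 after 4 divisions, so the expansion has 4 partial quotients, read off in order.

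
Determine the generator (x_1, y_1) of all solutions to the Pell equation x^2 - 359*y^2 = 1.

First expand sqrt(359) as a continued fraction. With x_i = (sqrt(359) + m_i)/d_i and (m_0, d_0) = (0, 1): a_0 = floor(sqrt(359)) = 18, since 18^2 = 324 <= 359 < 361 = 19^2.
Iterate m_{i+1} = d_i*a_i - m_i, d_{i+1} = (359 - m_{i+1}^2)/d_i, a_{i+1} = floor((a_0 + m_{i+1})/d_{i+1}):
  m_1 = 1*18 - 0 = 18, d_1 = (359 - 18^2)/1 = 35/1 = 35, a_1 = floor((18 + 18)/35) = 1.
  m_2 = 35*1 - 18 = 17, d_2 = (359 - 17^2)/35 = 70/35 = 2, a_2 = floor((18 + 17)/2) = 17.
  m_3 = 2*17 - 17 = 17, d_3 = (359 - 17^2)/2 = 70/2 = 35, a_3 = floor((18 + 17)/35) = 1.
  m_4 = 35*1 - 17 = 18, d_4 = (359 - 18^2)/35 = 35/35 = 1, a_4 = floor((18 + 18)/1) = 36.
  m_5 = 1*36 - 18 = 18, d_5 = (359 - 18^2)/1 = 35/1 = 35: (m_5, d_5) = (m_1, d_1) = (18, 35), so from here the quotients repeat a_1, ..., a_4; the period length is 4.
So sqrt(359) = [18; (1, 17, 1, 36)] with period length k = 4.
k is even, so the fundamental solution of x^2 - 359y^2 = 1 is (p_{k-1}, q_{k-1}) = (p_3, q_3); compute convergents through index 3.
Convergents (p_i = a_i*p_{i-1} + p_{i-2}, q_i = a_i*q_{i-1} + q_{i-2} with p_{-2}=0, p_{-1}=1, q_{-2}=1, q_{-1}=0):
  i=0: a_0=18, p_0 = 18*1 + 0 = 18, q_0 = 18*0 + 1 = 1.
  i=1: a_1=1, p_1 = 1*18 + 1 = 19, q_1 = 1*1 + 0 = 1.
  i=2: a_2=17, p_2 = 17*19 + 18 = 341, q_2 = 17*1 + 1 = 18.
  i=3: a_3=1, p_3 = 1*341 + 19 = 360, q_3 = 1*18 + 1 = 19.
Check: 360^2 - 359*19^2 = 129600 - 129599 = 1, so (x, y) = (360, 19) solves the equation, and by the theorem it is the least positive solution.

(x, y) = (360, 19)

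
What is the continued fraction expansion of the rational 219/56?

[3; 1, 10, 5]

Run the Euclidean algorithm on 219 and 56; the successive quotients are the partial quotients a_0, a_1, ... (each step inverts the fractional part left over by the previous one):
  219 = 3*56 + 51, so a_0 = 3.
  56 = 1*51 + 5, so a_1 = 1.
  51 = 10*5 + 1, so a_2 = 10.
  5 = 5*1 + 0, so a_3 = 5.
The remainder reaches 0 after 4 divisions, so the expansion has 4 partial quotients, read off in order.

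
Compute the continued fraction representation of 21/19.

Run the Euclidean algorithm on 21 and 19; the successive quotients are the partial quotients a_0, a_1, ... (each step inverts the fractional part left over by the previous one):
  21 = 1*19 + 2, so a_0 = 1.
  19 = 9*2 + 1, so a_1 = 9.
  2 = 2*1 + 0, so a_2 = 2.
The remainder reaches 0 after 3 divisions, so the expansion has 3 partial quotients, read off in order.

[1; 9, 2]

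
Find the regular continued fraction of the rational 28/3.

[9; 3]

Run the Euclidean algorithm on 28 and 3; the successive quotients are the partial quotients a_0, a_1, ... (each step inverts the fractional part left over by the previous one):
  28 = 9*3 + 1, so a_0 = 9.
  3 = 3*1 + 0, so a_1 = 3.
The remainder reaches 0 after 2 divisions, so the expansion has 2 partial quotients, read off in order.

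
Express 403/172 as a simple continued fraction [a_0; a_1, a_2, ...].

Run the Euclidean algorithm on 403 and 172; the successive quotients are the partial quotients a_0, a_1, ... (each step inverts the fractional part left over by the previous one):
  403 = 2*172 + 59, so a_0 = 2.
  172 = 2*59 + 54, so a_1 = 2.
  59 = 1*54 + 5, so a_2 = 1.
  54 = 10*5 + 4, so a_3 = 10.
  5 = 1*4 + 1, so a_4 = 1.
  4 = 4*1 + 0, so a_5 = 4.
The remainder reaches 0 after 6 divisions, so the expansion has 6 partial quotients, read off in order.

[2; 2, 1, 10, 1, 4]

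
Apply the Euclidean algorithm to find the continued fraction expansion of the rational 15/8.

Run the Euclidean algorithm on 15 and 8; the successive quotients are the partial quotients a_0, a_1, ... (each step inverts the fractional part left over by the previous one):
  15 = 1*8 + 7, so a_0 = 1.
  8 = 1*7 + 1, so a_1 = 1.
  7 = 7*1 + 0, so a_2 = 7.
The remainder reaches 0 after 3 divisions, so the expansion has 3 partial quotients, read off in order.

[1; 1, 7]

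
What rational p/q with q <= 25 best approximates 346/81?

Expand x = 346/81 as a continued fraction with the Euclidean algorithm:
  346 = 4*81 + 22, so a_0 = 4.
  81 = 3*22 + 15, so a_1 = 3.
  22 = 1*15 + 7, so a_2 = 1.
  15 = 2*7 + 1, so a_3 = 2.
  7 = 7*1 + 0, so a_4 = 7.
so x = [4; 3, 1, 2, 7].
Convergents (p_i = a_i*p_{i-1} + p_{i-2}, q_i = a_i*q_{i-1} + q_{i-2} with p_{-2}=0, p_{-1}=1, q_{-2}=1, q_{-1}=0), until the denominator exceeds 25:
  i=0: a_0=4, p_0 = 4*1 + 0 = 4, q_0 = 4*0 + 1 = 1.
  i=1: a_1=3, p_1 = 3*4 + 1 = 13, q_1 = 3*1 + 0 = 3.
  i=2: a_2=1, p_2 = 1*13 + 4 = 17, q_2 = 1*3 + 1 = 4.
  i=3: a_3=2, p_3 = 2*17 + 13 = 47, q_3 = 2*4 + 3 = 11.
  i=4: a_4=7, p_4 = 7*47 + 17 = 346, q_4 = 7*11 + 4 = 81.
q_4 = 81 > 25, so the last convergent with denominator <= 25 is p_3/q_3 = 47/11.
The closest fraction with denominator <= 25 is either p_3/q_3 or the intermediate fraction (k*p_3 + p_2)/(k*q_3 + q_2) with the largest k >= 1 whose denominator stays <= 25; these approach x as k grows, and every other convergent or intermediate fraction in range is farther away.
Largest k: floor((25 - q_2)/q_3) = floor((25 - 4)/11) = 1.
That gives (1*47 + 17)/(1*11 + 4) = 64/15.
Compare the errors: |x - 47/11| = |346*11 - 47*81|/(81*11) = 1/891, and |x - 64/15| = |346*15 - 64*81|/(81*15) = 6/1215.
Cross-multiplying, 1*1215 = 1215 < 5346 = 6*891, so 1/891 is smaller: the convergent 47/11 is closer to x than 64/15.

47/11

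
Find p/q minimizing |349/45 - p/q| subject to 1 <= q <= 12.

Expand x = 349/45 as a continued fraction with the Euclidean algorithm:
  349 = 7*45 + 34, so a_0 = 7.
  45 = 1*34 + 11, so a_1 = 1.
  34 = 3*11 + 1, so a_2 = 3.
  11 = 11*1 + 0, so a_3 = 11.
so x = [7; 1, 3, 11].
Convergents (p_i = a_i*p_{i-1} + p_{i-2}, q_i = a_i*q_{i-1} + q_{i-2} with p_{-2}=0, p_{-1}=1, q_{-2}=1, q_{-1}=0), until the denominator exceeds 12:
  i=0: a_0=7, p_0 = 7*1 + 0 = 7, q_0 = 7*0 + 1 = 1.
  i=1: a_1=1, p_1 = 1*7 + 1 = 8, q_1 = 1*1 + 0 = 1.
  i=2: a_2=3, p_2 = 3*8 + 7 = 31, q_2 = 3*1 + 1 = 4.
  i=3: a_3=11, p_3 = 11*31 + 8 = 349, q_3 = 11*4 + 1 = 45.
q_3 = 45 > 12, so the last convergent with denominator <= 12 is p_2/q_2 = 31/4.
The closest fraction with denominator <= 12 is either p_2/q_2 or the intermediate fraction (k*p_2 + p_1)/(k*q_2 + q_1) with the largest k >= 1 whose denominator stays <= 12; these approach x as k grows, and every other convergent or intermediate fraction in range is farther away.
Largest k: floor((12 - q_1)/q_2) = floor((12 - 1)/4) = 2.
That gives (2*31 + 8)/(2*4 + 1) = 70/9.
Compare the errors: |x - 31/4| = |349*4 - 31*45|/(45*4) = 1/180, and |x - 70/9| = |349*9 - 70*45|/(45*9) = 9/405.
Cross-multiplying, 1*405 = 405 < 1620 = 9*180, so 1/180 is smaller: the convergent 31/4 is closer to x than 70/9.

31/4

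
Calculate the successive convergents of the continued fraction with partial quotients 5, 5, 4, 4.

Using the convergent recurrence p_i = a_i*p_{i-1} + p_{i-2}, q_i = a_i*q_{i-1} + q_{i-2} with p_{-2}=0, p_{-1}=1, q_{-2}=1, q_{-1}=0:
  i=0: a_0=5, p_0 = 5*1 + 0 = 5, q_0 = 5*0 + 1 = 1.
  i=1: a_1=5, p_1 = 5*5 + 1 = 26, q_1 = 5*1 + 0 = 5.
  i=2: a_2=4, p_2 = 4*26 + 5 = 109, q_2 = 4*5 + 1 = 21.
  i=3: a_3=4, p_3 = 4*109 + 26 = 462, q_3 = 4*21 + 5 = 89.

5/1, 26/5, 109/21, 462/89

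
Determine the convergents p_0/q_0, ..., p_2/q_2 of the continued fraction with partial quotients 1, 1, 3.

Using the convergent recurrence p_i = a_i*p_{i-1} + p_{i-2}, q_i = a_i*q_{i-1} + q_{i-2} with p_{-2}=0, p_{-1}=1, q_{-2}=1, q_{-1}=0:
  i=0: a_0=1, p_0 = 1*1 + 0 = 1, q_0 = 1*0 + 1 = 1.
  i=1: a_1=1, p_1 = 1*1 + 1 = 2, q_1 = 1*1 + 0 = 1.
  i=2: a_2=3, p_2 = 3*2 + 1 = 7, q_2 = 3*1 + 1 = 4.

1/1, 2/1, 7/4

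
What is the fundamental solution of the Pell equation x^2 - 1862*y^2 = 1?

First expand sqrt(1862) as a continued fraction. With x_i = (sqrt(1862) + m_i)/d_i and (m_0, d_0) = (0, 1): a_0 = floor(sqrt(1862)) = 43, since 43^2 = 1849 <= 1862 < 1936 = 44^2.
Iterate m_{i+1} = d_i*a_i - m_i, d_{i+1} = (1862 - m_{i+1}^2)/d_i, a_{i+1} = floor((a_0 + m_{i+1})/d_{i+1}):
  m_1 = 1*43 - 0 = 43, d_1 = (1862 - 43^2)/1 = 13/1 = 13, a_1 = floor((43 + 43)/13) = 6.
  m_2 = 13*6 - 43 = 35, d_2 = (1862 - 35^2)/13 = 637/13 = 49, a_2 = floor((43 + 35)/49) = 1.
  m_3 = 49*1 - 35 = 14, d_3 = (1862 - 14^2)/49 = 1666/49 = 34, a_3 = floor((43 + 14)/34) = 1.
  m_4 = 34*1 - 14 = 20, d_4 = (1862 - 20^2)/34 = 1462/34 = 43, a_4 = floor((43 + 20)/43) = 1.
  m_5 = 43*1 - 20 = 23, d_5 = (1862 - 23^2)/43 = 1333/43 = 31, a_5 = floor((43 + 23)/31) = 2.
  m_6 = 31*2 - 23 = 39, d_6 = (1862 - 39^2)/31 = 341/31 = 11, a_6 = floor((43 + 39)/11) = 7.
  m_7 = 11*7 - 39 = 38, d_7 = (1862 - 38^2)/11 = 418/11 = 38, a_7 = floor((43 + 38)/38) = 2.
  m_8 = 38*2 - 38 = 38, d_8 = (1862 - 38^2)/38 = 418/38 = 11, a_8 = floor((43 + 38)/11) = 7.
  m_9 = 11*7 - 38 = 39, d_9 = (1862 - 39^2)/11 = 341/11 = 31, a_9 = floor((43 + 39)/31) = 2.
  m_10 = 31*2 - 39 = 23, d_10 = (1862 - 23^2)/31 = 1333/31 = 43, a_10 = floor((43 + 23)/43) = 1.
  m_11 = 43*1 - 23 = 20, d_11 = (1862 - 20^2)/43 = 1462/43 = 34, a_11 = floor((43 + 20)/34) = 1.
  m_12 = 34*1 - 20 = 14, d_12 = (1862 - 14^2)/34 = 1666/34 = 49, a_12 = floor((43 + 14)/49) = 1.
  m_13 = 49*1 - 14 = 35, d_13 = (1862 - 35^2)/49 = 637/49 = 13, a_13 = floor((43 + 35)/13) = 6.
  m_14 = 13*6 - 35 = 43, d_14 = (1862 - 43^2)/13 = 13/13 = 1, a_14 = floor((43 + 43)/1) = 86.
  m_15 = 1*86 - 43 = 43, d_15 = (1862 - 43^2)/1 = 13/1 = 13: (m_15, d_15) = (m_1, d_1) = (43, 13), so from here the quotients repeat a_1, ..., a_14; the period length is 14.
So sqrt(1862) = [43; (6, 1, 1, 1, 2, 7, 2, 7, 2, 1, 1, 1, 6, 86)] with period length k = 14.
k is even, so the fundamental solution of x^2 - 1862y^2 = 1 is (p_{k-1}, q_{k-1}) = (p_13, q_13); compute convergents through index 13.
Convergents (p_i = a_i*p_{i-1} + p_{i-2}, q_i = a_i*q_{i-1} + q_{i-2} with p_{-2}=0, p_{-1}=1, q_{-2}=1, q_{-1}=0):
  i=0: a_0=43, p_0 = 43*1 + 0 = 43, q_0 = 43*0 + 1 = 1.
  i=1: a_1=6, p_1 = 6*43 + 1 = 259, q_1 = 6*1 + 0 = 6.
  i=2: a_2=1, p_2 = 1*259 + 43 = 302, q_2 = 1*6 + 1 = 7.
  i=3: a_3=1, p_3 = 1*302 + 259 = 561, q_3 = 1*7 + 6 = 13.
  i=4: a_4=1, p_4 = 1*561 + 302 = 863, q_4 = 1*13 + 7 = 20.
  i=5: a_5=2, p_5 = 2*863 + 561 = 2287, q_5 = 2*20 + 13 = 53.
  i=6: a_6=7, p_6 = 7*2287 + 863 = 16872, q_6 = 7*53 + 20 = 391.
  i=7: a_7=2, p_7 = 2*16872 + 2287 = 36031, q_7 = 2*391 + 53 = 835.
  i=8: a_8=7, p_8 = 7*36031 + 16872 = 269089, q_8 = 7*835 + 391 = 6236.
  i=9: a_9=2, p_9 = 2*269089 + 36031 = 574209, q_9 = 2*6236 + 835 = 13307.
  i=10: a_10=1, p_10 = 1*574209 + 269089 = 843298, q_10 = 1*13307 + 6236 = 19543.
  i=11: a_11=1, p_11 = 1*843298 + 574209 = 1417507, q_11 = 1*19543 + 13307 = 32850.
  i=12: a_12=1, p_12 = 1*1417507 + 843298 = 2260805, q_12 = 1*32850 + 19543 = 52393.
  i=13: a_13=6, p_13 = 6*2260805 + 1417507 = 14982337, q_13 = 6*52393 + 32850 = 347208.
Check: 14982337^2 - 1862*347208^2 = 224470421981569 - 224470421981568 = 1, so (x, y) = (14982337, 347208) solves the equation, and by the theorem it is the least positive solution.

(x, y) = (14982337, 347208)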